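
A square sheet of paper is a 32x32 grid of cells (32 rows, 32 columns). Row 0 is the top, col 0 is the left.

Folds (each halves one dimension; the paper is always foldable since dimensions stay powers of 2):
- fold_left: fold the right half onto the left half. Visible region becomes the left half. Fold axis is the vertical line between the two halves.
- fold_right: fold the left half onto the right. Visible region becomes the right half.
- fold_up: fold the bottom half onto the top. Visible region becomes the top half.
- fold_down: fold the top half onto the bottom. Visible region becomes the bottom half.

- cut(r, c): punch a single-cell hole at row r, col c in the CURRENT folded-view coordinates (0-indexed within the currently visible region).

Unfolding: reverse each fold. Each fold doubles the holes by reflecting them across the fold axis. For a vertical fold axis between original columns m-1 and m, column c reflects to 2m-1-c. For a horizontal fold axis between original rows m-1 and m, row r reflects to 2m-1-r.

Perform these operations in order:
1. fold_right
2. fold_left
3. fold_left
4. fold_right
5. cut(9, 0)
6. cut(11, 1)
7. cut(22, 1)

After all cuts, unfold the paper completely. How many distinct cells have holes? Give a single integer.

Answer: 48

Derivation:
Op 1 fold_right: fold axis v@16; visible region now rows[0,32) x cols[16,32) = 32x16
Op 2 fold_left: fold axis v@24; visible region now rows[0,32) x cols[16,24) = 32x8
Op 3 fold_left: fold axis v@20; visible region now rows[0,32) x cols[16,20) = 32x4
Op 4 fold_right: fold axis v@18; visible region now rows[0,32) x cols[18,20) = 32x2
Op 5 cut(9, 0): punch at orig (9,18); cuts so far [(9, 18)]; region rows[0,32) x cols[18,20) = 32x2
Op 6 cut(11, 1): punch at orig (11,19); cuts so far [(9, 18), (11, 19)]; region rows[0,32) x cols[18,20) = 32x2
Op 7 cut(22, 1): punch at orig (22,19); cuts so far [(9, 18), (11, 19), (22, 19)]; region rows[0,32) x cols[18,20) = 32x2
Unfold 1 (reflect across v@18): 6 holes -> [(9, 17), (9, 18), (11, 16), (11, 19), (22, 16), (22, 19)]
Unfold 2 (reflect across v@20): 12 holes -> [(9, 17), (9, 18), (9, 21), (9, 22), (11, 16), (11, 19), (11, 20), (11, 23), (22, 16), (22, 19), (22, 20), (22, 23)]
Unfold 3 (reflect across v@24): 24 holes -> [(9, 17), (9, 18), (9, 21), (9, 22), (9, 25), (9, 26), (9, 29), (9, 30), (11, 16), (11, 19), (11, 20), (11, 23), (11, 24), (11, 27), (11, 28), (11, 31), (22, 16), (22, 19), (22, 20), (22, 23), (22, 24), (22, 27), (22, 28), (22, 31)]
Unfold 4 (reflect across v@16): 48 holes -> [(9, 1), (9, 2), (9, 5), (9, 6), (9, 9), (9, 10), (9, 13), (9, 14), (9, 17), (9, 18), (9, 21), (9, 22), (9, 25), (9, 26), (9, 29), (9, 30), (11, 0), (11, 3), (11, 4), (11, 7), (11, 8), (11, 11), (11, 12), (11, 15), (11, 16), (11, 19), (11, 20), (11, 23), (11, 24), (11, 27), (11, 28), (11, 31), (22, 0), (22, 3), (22, 4), (22, 7), (22, 8), (22, 11), (22, 12), (22, 15), (22, 16), (22, 19), (22, 20), (22, 23), (22, 24), (22, 27), (22, 28), (22, 31)]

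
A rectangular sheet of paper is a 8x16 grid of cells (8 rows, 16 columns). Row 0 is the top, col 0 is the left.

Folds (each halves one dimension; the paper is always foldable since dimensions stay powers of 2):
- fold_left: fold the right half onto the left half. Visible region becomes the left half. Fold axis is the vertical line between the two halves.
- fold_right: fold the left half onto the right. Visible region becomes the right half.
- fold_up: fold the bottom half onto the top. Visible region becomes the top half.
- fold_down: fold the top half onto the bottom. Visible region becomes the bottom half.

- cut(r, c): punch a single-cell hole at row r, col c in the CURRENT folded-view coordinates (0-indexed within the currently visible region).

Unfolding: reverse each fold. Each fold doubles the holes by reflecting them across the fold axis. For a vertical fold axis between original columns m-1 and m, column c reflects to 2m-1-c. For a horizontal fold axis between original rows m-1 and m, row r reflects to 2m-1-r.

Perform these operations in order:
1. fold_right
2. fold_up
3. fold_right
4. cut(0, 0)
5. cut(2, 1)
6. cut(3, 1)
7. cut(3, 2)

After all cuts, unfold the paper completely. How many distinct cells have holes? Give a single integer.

Op 1 fold_right: fold axis v@8; visible region now rows[0,8) x cols[8,16) = 8x8
Op 2 fold_up: fold axis h@4; visible region now rows[0,4) x cols[8,16) = 4x8
Op 3 fold_right: fold axis v@12; visible region now rows[0,4) x cols[12,16) = 4x4
Op 4 cut(0, 0): punch at orig (0,12); cuts so far [(0, 12)]; region rows[0,4) x cols[12,16) = 4x4
Op 5 cut(2, 1): punch at orig (2,13); cuts so far [(0, 12), (2, 13)]; region rows[0,4) x cols[12,16) = 4x4
Op 6 cut(3, 1): punch at orig (3,13); cuts so far [(0, 12), (2, 13), (3, 13)]; region rows[0,4) x cols[12,16) = 4x4
Op 7 cut(3, 2): punch at orig (3,14); cuts so far [(0, 12), (2, 13), (3, 13), (3, 14)]; region rows[0,4) x cols[12,16) = 4x4
Unfold 1 (reflect across v@12): 8 holes -> [(0, 11), (0, 12), (2, 10), (2, 13), (3, 9), (3, 10), (3, 13), (3, 14)]
Unfold 2 (reflect across h@4): 16 holes -> [(0, 11), (0, 12), (2, 10), (2, 13), (3, 9), (3, 10), (3, 13), (3, 14), (4, 9), (4, 10), (4, 13), (4, 14), (5, 10), (5, 13), (7, 11), (7, 12)]
Unfold 3 (reflect across v@8): 32 holes -> [(0, 3), (0, 4), (0, 11), (0, 12), (2, 2), (2, 5), (2, 10), (2, 13), (3, 1), (3, 2), (3, 5), (3, 6), (3, 9), (3, 10), (3, 13), (3, 14), (4, 1), (4, 2), (4, 5), (4, 6), (4, 9), (4, 10), (4, 13), (4, 14), (5, 2), (5, 5), (5, 10), (5, 13), (7, 3), (7, 4), (7, 11), (7, 12)]

Answer: 32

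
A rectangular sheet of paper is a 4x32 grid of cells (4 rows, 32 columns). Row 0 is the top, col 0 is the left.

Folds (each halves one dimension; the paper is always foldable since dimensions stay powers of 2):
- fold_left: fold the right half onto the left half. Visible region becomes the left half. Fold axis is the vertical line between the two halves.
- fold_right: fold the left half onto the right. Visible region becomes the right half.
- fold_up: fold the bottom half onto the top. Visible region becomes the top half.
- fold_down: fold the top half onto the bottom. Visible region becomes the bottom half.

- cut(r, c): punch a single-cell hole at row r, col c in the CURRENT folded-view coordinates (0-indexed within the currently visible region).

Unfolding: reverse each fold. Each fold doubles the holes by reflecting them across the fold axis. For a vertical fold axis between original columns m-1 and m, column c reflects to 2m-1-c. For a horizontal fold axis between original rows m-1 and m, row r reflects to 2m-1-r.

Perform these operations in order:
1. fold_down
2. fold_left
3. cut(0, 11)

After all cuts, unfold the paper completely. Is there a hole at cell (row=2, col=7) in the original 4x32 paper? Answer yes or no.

Op 1 fold_down: fold axis h@2; visible region now rows[2,4) x cols[0,32) = 2x32
Op 2 fold_left: fold axis v@16; visible region now rows[2,4) x cols[0,16) = 2x16
Op 3 cut(0, 11): punch at orig (2,11); cuts so far [(2, 11)]; region rows[2,4) x cols[0,16) = 2x16
Unfold 1 (reflect across v@16): 2 holes -> [(2, 11), (2, 20)]
Unfold 2 (reflect across h@2): 4 holes -> [(1, 11), (1, 20), (2, 11), (2, 20)]
Holes: [(1, 11), (1, 20), (2, 11), (2, 20)]

Answer: no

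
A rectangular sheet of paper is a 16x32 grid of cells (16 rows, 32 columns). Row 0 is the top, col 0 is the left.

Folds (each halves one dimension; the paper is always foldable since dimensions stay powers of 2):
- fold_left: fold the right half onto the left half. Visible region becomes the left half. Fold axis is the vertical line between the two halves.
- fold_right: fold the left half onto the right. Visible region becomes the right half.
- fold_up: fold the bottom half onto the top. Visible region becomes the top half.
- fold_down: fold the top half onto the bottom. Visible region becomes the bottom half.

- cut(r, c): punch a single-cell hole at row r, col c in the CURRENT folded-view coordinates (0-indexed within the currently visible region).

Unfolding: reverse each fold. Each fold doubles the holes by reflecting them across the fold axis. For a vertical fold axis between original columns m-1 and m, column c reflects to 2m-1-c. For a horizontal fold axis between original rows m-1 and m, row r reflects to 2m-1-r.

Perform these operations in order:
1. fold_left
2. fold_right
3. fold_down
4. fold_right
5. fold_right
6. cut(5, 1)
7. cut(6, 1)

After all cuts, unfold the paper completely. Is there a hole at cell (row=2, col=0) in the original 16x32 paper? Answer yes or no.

Answer: yes

Derivation:
Op 1 fold_left: fold axis v@16; visible region now rows[0,16) x cols[0,16) = 16x16
Op 2 fold_right: fold axis v@8; visible region now rows[0,16) x cols[8,16) = 16x8
Op 3 fold_down: fold axis h@8; visible region now rows[8,16) x cols[8,16) = 8x8
Op 4 fold_right: fold axis v@12; visible region now rows[8,16) x cols[12,16) = 8x4
Op 5 fold_right: fold axis v@14; visible region now rows[8,16) x cols[14,16) = 8x2
Op 6 cut(5, 1): punch at orig (13,15); cuts so far [(13, 15)]; region rows[8,16) x cols[14,16) = 8x2
Op 7 cut(6, 1): punch at orig (14,15); cuts so far [(13, 15), (14, 15)]; region rows[8,16) x cols[14,16) = 8x2
Unfold 1 (reflect across v@14): 4 holes -> [(13, 12), (13, 15), (14, 12), (14, 15)]
Unfold 2 (reflect across v@12): 8 holes -> [(13, 8), (13, 11), (13, 12), (13, 15), (14, 8), (14, 11), (14, 12), (14, 15)]
Unfold 3 (reflect across h@8): 16 holes -> [(1, 8), (1, 11), (1, 12), (1, 15), (2, 8), (2, 11), (2, 12), (2, 15), (13, 8), (13, 11), (13, 12), (13, 15), (14, 8), (14, 11), (14, 12), (14, 15)]
Unfold 4 (reflect across v@8): 32 holes -> [(1, 0), (1, 3), (1, 4), (1, 7), (1, 8), (1, 11), (1, 12), (1, 15), (2, 0), (2, 3), (2, 4), (2, 7), (2, 8), (2, 11), (2, 12), (2, 15), (13, 0), (13, 3), (13, 4), (13, 7), (13, 8), (13, 11), (13, 12), (13, 15), (14, 0), (14, 3), (14, 4), (14, 7), (14, 8), (14, 11), (14, 12), (14, 15)]
Unfold 5 (reflect across v@16): 64 holes -> [(1, 0), (1, 3), (1, 4), (1, 7), (1, 8), (1, 11), (1, 12), (1, 15), (1, 16), (1, 19), (1, 20), (1, 23), (1, 24), (1, 27), (1, 28), (1, 31), (2, 0), (2, 3), (2, 4), (2, 7), (2, 8), (2, 11), (2, 12), (2, 15), (2, 16), (2, 19), (2, 20), (2, 23), (2, 24), (2, 27), (2, 28), (2, 31), (13, 0), (13, 3), (13, 4), (13, 7), (13, 8), (13, 11), (13, 12), (13, 15), (13, 16), (13, 19), (13, 20), (13, 23), (13, 24), (13, 27), (13, 28), (13, 31), (14, 0), (14, 3), (14, 4), (14, 7), (14, 8), (14, 11), (14, 12), (14, 15), (14, 16), (14, 19), (14, 20), (14, 23), (14, 24), (14, 27), (14, 28), (14, 31)]
Holes: [(1, 0), (1, 3), (1, 4), (1, 7), (1, 8), (1, 11), (1, 12), (1, 15), (1, 16), (1, 19), (1, 20), (1, 23), (1, 24), (1, 27), (1, 28), (1, 31), (2, 0), (2, 3), (2, 4), (2, 7), (2, 8), (2, 11), (2, 12), (2, 15), (2, 16), (2, 19), (2, 20), (2, 23), (2, 24), (2, 27), (2, 28), (2, 31), (13, 0), (13, 3), (13, 4), (13, 7), (13, 8), (13, 11), (13, 12), (13, 15), (13, 16), (13, 19), (13, 20), (13, 23), (13, 24), (13, 27), (13, 28), (13, 31), (14, 0), (14, 3), (14, 4), (14, 7), (14, 8), (14, 11), (14, 12), (14, 15), (14, 16), (14, 19), (14, 20), (14, 23), (14, 24), (14, 27), (14, 28), (14, 31)]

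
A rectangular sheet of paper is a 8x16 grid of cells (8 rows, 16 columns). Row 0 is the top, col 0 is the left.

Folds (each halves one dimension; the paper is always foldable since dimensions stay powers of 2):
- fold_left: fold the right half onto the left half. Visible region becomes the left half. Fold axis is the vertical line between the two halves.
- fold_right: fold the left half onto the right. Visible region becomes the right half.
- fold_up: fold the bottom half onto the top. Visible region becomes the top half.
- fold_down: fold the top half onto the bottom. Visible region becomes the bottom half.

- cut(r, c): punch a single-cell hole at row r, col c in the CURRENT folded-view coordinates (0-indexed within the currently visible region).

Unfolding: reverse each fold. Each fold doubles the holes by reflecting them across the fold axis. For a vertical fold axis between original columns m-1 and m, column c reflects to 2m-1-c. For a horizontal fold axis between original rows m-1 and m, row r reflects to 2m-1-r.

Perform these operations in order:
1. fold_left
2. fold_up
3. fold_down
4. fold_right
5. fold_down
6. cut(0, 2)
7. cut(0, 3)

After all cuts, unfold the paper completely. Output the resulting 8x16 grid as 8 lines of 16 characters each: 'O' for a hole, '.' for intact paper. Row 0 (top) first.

Op 1 fold_left: fold axis v@8; visible region now rows[0,8) x cols[0,8) = 8x8
Op 2 fold_up: fold axis h@4; visible region now rows[0,4) x cols[0,8) = 4x8
Op 3 fold_down: fold axis h@2; visible region now rows[2,4) x cols[0,8) = 2x8
Op 4 fold_right: fold axis v@4; visible region now rows[2,4) x cols[4,8) = 2x4
Op 5 fold_down: fold axis h@3; visible region now rows[3,4) x cols[4,8) = 1x4
Op 6 cut(0, 2): punch at orig (3,6); cuts so far [(3, 6)]; region rows[3,4) x cols[4,8) = 1x4
Op 7 cut(0, 3): punch at orig (3,7); cuts so far [(3, 6), (3, 7)]; region rows[3,4) x cols[4,8) = 1x4
Unfold 1 (reflect across h@3): 4 holes -> [(2, 6), (2, 7), (3, 6), (3, 7)]
Unfold 2 (reflect across v@4): 8 holes -> [(2, 0), (2, 1), (2, 6), (2, 7), (3, 0), (3, 1), (3, 6), (3, 7)]
Unfold 3 (reflect across h@2): 16 holes -> [(0, 0), (0, 1), (0, 6), (0, 7), (1, 0), (1, 1), (1, 6), (1, 7), (2, 0), (2, 1), (2, 6), (2, 7), (3, 0), (3, 1), (3, 6), (3, 7)]
Unfold 4 (reflect across h@4): 32 holes -> [(0, 0), (0, 1), (0, 6), (0, 7), (1, 0), (1, 1), (1, 6), (1, 7), (2, 0), (2, 1), (2, 6), (2, 7), (3, 0), (3, 1), (3, 6), (3, 7), (4, 0), (4, 1), (4, 6), (4, 7), (5, 0), (5, 1), (5, 6), (5, 7), (6, 0), (6, 1), (6, 6), (6, 7), (7, 0), (7, 1), (7, 6), (7, 7)]
Unfold 5 (reflect across v@8): 64 holes -> [(0, 0), (0, 1), (0, 6), (0, 7), (0, 8), (0, 9), (0, 14), (0, 15), (1, 0), (1, 1), (1, 6), (1, 7), (1, 8), (1, 9), (1, 14), (1, 15), (2, 0), (2, 1), (2, 6), (2, 7), (2, 8), (2, 9), (2, 14), (2, 15), (3, 0), (3, 1), (3, 6), (3, 7), (3, 8), (3, 9), (3, 14), (3, 15), (4, 0), (4, 1), (4, 6), (4, 7), (4, 8), (4, 9), (4, 14), (4, 15), (5, 0), (5, 1), (5, 6), (5, 7), (5, 8), (5, 9), (5, 14), (5, 15), (6, 0), (6, 1), (6, 6), (6, 7), (6, 8), (6, 9), (6, 14), (6, 15), (7, 0), (7, 1), (7, 6), (7, 7), (7, 8), (7, 9), (7, 14), (7, 15)]

Answer: OO....OOOO....OO
OO....OOOO....OO
OO....OOOO....OO
OO....OOOO....OO
OO....OOOO....OO
OO....OOOO....OO
OO....OOOO....OO
OO....OOOO....OO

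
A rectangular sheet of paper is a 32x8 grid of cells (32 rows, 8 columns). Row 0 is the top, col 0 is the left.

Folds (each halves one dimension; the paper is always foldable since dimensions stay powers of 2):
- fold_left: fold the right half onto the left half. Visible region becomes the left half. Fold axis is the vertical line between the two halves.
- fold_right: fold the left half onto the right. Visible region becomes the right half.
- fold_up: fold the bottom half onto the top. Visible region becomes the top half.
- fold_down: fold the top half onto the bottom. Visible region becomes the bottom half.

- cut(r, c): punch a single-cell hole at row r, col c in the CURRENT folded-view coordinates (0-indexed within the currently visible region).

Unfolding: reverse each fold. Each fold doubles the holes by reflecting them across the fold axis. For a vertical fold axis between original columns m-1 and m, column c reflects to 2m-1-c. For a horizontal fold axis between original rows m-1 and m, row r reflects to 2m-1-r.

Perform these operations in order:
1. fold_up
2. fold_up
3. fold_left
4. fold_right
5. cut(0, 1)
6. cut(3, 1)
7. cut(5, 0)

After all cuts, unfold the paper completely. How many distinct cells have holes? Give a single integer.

Op 1 fold_up: fold axis h@16; visible region now rows[0,16) x cols[0,8) = 16x8
Op 2 fold_up: fold axis h@8; visible region now rows[0,8) x cols[0,8) = 8x8
Op 3 fold_left: fold axis v@4; visible region now rows[0,8) x cols[0,4) = 8x4
Op 4 fold_right: fold axis v@2; visible region now rows[0,8) x cols[2,4) = 8x2
Op 5 cut(0, 1): punch at orig (0,3); cuts so far [(0, 3)]; region rows[0,8) x cols[2,4) = 8x2
Op 6 cut(3, 1): punch at orig (3,3); cuts so far [(0, 3), (3, 3)]; region rows[0,8) x cols[2,4) = 8x2
Op 7 cut(5, 0): punch at orig (5,2); cuts so far [(0, 3), (3, 3), (5, 2)]; region rows[0,8) x cols[2,4) = 8x2
Unfold 1 (reflect across v@2): 6 holes -> [(0, 0), (0, 3), (3, 0), (3, 3), (5, 1), (5, 2)]
Unfold 2 (reflect across v@4): 12 holes -> [(0, 0), (0, 3), (0, 4), (0, 7), (3, 0), (3, 3), (3, 4), (3, 7), (5, 1), (5, 2), (5, 5), (5, 6)]
Unfold 3 (reflect across h@8): 24 holes -> [(0, 0), (0, 3), (0, 4), (0, 7), (3, 0), (3, 3), (3, 4), (3, 7), (5, 1), (5, 2), (5, 5), (5, 6), (10, 1), (10, 2), (10, 5), (10, 6), (12, 0), (12, 3), (12, 4), (12, 7), (15, 0), (15, 3), (15, 4), (15, 7)]
Unfold 4 (reflect across h@16): 48 holes -> [(0, 0), (0, 3), (0, 4), (0, 7), (3, 0), (3, 3), (3, 4), (3, 7), (5, 1), (5, 2), (5, 5), (5, 6), (10, 1), (10, 2), (10, 5), (10, 6), (12, 0), (12, 3), (12, 4), (12, 7), (15, 0), (15, 3), (15, 4), (15, 7), (16, 0), (16, 3), (16, 4), (16, 7), (19, 0), (19, 3), (19, 4), (19, 7), (21, 1), (21, 2), (21, 5), (21, 6), (26, 1), (26, 2), (26, 5), (26, 6), (28, 0), (28, 3), (28, 4), (28, 7), (31, 0), (31, 3), (31, 4), (31, 7)]

Answer: 48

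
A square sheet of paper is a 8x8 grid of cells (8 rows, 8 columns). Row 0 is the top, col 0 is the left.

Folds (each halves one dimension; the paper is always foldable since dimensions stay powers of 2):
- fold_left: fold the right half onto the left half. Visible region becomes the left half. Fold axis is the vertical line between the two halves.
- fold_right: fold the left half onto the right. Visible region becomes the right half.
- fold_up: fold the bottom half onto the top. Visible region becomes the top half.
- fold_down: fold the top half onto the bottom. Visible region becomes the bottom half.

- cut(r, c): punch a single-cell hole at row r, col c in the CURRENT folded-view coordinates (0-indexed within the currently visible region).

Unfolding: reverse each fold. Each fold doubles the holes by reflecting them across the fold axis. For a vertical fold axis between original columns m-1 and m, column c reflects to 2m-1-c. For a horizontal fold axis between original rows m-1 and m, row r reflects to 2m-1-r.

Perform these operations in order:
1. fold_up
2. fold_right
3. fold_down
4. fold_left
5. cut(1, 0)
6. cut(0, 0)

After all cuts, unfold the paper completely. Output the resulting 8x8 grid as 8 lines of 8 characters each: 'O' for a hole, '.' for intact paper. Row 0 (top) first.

Answer: O..OO..O
O..OO..O
O..OO..O
O..OO..O
O..OO..O
O..OO..O
O..OO..O
O..OO..O

Derivation:
Op 1 fold_up: fold axis h@4; visible region now rows[0,4) x cols[0,8) = 4x8
Op 2 fold_right: fold axis v@4; visible region now rows[0,4) x cols[4,8) = 4x4
Op 3 fold_down: fold axis h@2; visible region now rows[2,4) x cols[4,8) = 2x4
Op 4 fold_left: fold axis v@6; visible region now rows[2,4) x cols[4,6) = 2x2
Op 5 cut(1, 0): punch at orig (3,4); cuts so far [(3, 4)]; region rows[2,4) x cols[4,6) = 2x2
Op 6 cut(0, 0): punch at orig (2,4); cuts so far [(2, 4), (3, 4)]; region rows[2,4) x cols[4,6) = 2x2
Unfold 1 (reflect across v@6): 4 holes -> [(2, 4), (2, 7), (3, 4), (3, 7)]
Unfold 2 (reflect across h@2): 8 holes -> [(0, 4), (0, 7), (1, 4), (1, 7), (2, 4), (2, 7), (3, 4), (3, 7)]
Unfold 3 (reflect across v@4): 16 holes -> [(0, 0), (0, 3), (0, 4), (0, 7), (1, 0), (1, 3), (1, 4), (1, 7), (2, 0), (2, 3), (2, 4), (2, 7), (3, 0), (3, 3), (3, 4), (3, 7)]
Unfold 4 (reflect across h@4): 32 holes -> [(0, 0), (0, 3), (0, 4), (0, 7), (1, 0), (1, 3), (1, 4), (1, 7), (2, 0), (2, 3), (2, 4), (2, 7), (3, 0), (3, 3), (3, 4), (3, 7), (4, 0), (4, 3), (4, 4), (4, 7), (5, 0), (5, 3), (5, 4), (5, 7), (6, 0), (6, 3), (6, 4), (6, 7), (7, 0), (7, 3), (7, 4), (7, 7)]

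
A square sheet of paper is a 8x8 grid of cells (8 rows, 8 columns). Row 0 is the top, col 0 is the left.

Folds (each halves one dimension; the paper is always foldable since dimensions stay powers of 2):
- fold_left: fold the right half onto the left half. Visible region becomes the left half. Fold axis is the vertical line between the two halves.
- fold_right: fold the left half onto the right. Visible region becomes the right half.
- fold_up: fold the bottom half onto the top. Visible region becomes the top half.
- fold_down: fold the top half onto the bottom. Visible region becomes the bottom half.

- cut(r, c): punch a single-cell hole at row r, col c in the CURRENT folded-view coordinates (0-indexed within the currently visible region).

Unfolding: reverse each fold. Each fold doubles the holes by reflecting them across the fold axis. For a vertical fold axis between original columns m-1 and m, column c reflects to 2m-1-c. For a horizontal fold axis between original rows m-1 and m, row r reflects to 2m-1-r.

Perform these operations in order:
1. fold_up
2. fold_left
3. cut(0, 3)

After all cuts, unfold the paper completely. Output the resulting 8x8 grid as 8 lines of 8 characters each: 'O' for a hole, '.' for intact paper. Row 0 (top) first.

Answer: ...OO...
........
........
........
........
........
........
...OO...

Derivation:
Op 1 fold_up: fold axis h@4; visible region now rows[0,4) x cols[0,8) = 4x8
Op 2 fold_left: fold axis v@4; visible region now rows[0,4) x cols[0,4) = 4x4
Op 3 cut(0, 3): punch at orig (0,3); cuts so far [(0, 3)]; region rows[0,4) x cols[0,4) = 4x4
Unfold 1 (reflect across v@4): 2 holes -> [(0, 3), (0, 4)]
Unfold 2 (reflect across h@4): 4 holes -> [(0, 3), (0, 4), (7, 3), (7, 4)]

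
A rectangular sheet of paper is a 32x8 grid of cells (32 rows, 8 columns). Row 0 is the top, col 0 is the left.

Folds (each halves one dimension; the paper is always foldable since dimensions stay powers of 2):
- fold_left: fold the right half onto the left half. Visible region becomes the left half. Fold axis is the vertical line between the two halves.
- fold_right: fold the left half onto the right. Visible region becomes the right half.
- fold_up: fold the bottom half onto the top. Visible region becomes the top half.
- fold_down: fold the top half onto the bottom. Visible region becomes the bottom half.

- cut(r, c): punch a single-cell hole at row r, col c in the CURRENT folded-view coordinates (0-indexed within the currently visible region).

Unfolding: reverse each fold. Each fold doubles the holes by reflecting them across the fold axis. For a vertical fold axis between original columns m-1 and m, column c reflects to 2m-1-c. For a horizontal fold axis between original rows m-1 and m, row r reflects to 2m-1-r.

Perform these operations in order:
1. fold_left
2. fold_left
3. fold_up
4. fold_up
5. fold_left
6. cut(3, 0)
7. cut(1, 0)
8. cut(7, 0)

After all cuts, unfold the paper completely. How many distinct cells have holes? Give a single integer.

Op 1 fold_left: fold axis v@4; visible region now rows[0,32) x cols[0,4) = 32x4
Op 2 fold_left: fold axis v@2; visible region now rows[0,32) x cols[0,2) = 32x2
Op 3 fold_up: fold axis h@16; visible region now rows[0,16) x cols[0,2) = 16x2
Op 4 fold_up: fold axis h@8; visible region now rows[0,8) x cols[0,2) = 8x2
Op 5 fold_left: fold axis v@1; visible region now rows[0,8) x cols[0,1) = 8x1
Op 6 cut(3, 0): punch at orig (3,0); cuts so far [(3, 0)]; region rows[0,8) x cols[0,1) = 8x1
Op 7 cut(1, 0): punch at orig (1,0); cuts so far [(1, 0), (3, 0)]; region rows[0,8) x cols[0,1) = 8x1
Op 8 cut(7, 0): punch at orig (7,0); cuts so far [(1, 0), (3, 0), (7, 0)]; region rows[0,8) x cols[0,1) = 8x1
Unfold 1 (reflect across v@1): 6 holes -> [(1, 0), (1, 1), (3, 0), (3, 1), (7, 0), (7, 1)]
Unfold 2 (reflect across h@8): 12 holes -> [(1, 0), (1, 1), (3, 0), (3, 1), (7, 0), (7, 1), (8, 0), (8, 1), (12, 0), (12, 1), (14, 0), (14, 1)]
Unfold 3 (reflect across h@16): 24 holes -> [(1, 0), (1, 1), (3, 0), (3, 1), (7, 0), (7, 1), (8, 0), (8, 1), (12, 0), (12, 1), (14, 0), (14, 1), (17, 0), (17, 1), (19, 0), (19, 1), (23, 0), (23, 1), (24, 0), (24, 1), (28, 0), (28, 1), (30, 0), (30, 1)]
Unfold 4 (reflect across v@2): 48 holes -> [(1, 0), (1, 1), (1, 2), (1, 3), (3, 0), (3, 1), (3, 2), (3, 3), (7, 0), (7, 1), (7, 2), (7, 3), (8, 0), (8, 1), (8, 2), (8, 3), (12, 0), (12, 1), (12, 2), (12, 3), (14, 0), (14, 1), (14, 2), (14, 3), (17, 0), (17, 1), (17, 2), (17, 3), (19, 0), (19, 1), (19, 2), (19, 3), (23, 0), (23, 1), (23, 2), (23, 3), (24, 0), (24, 1), (24, 2), (24, 3), (28, 0), (28, 1), (28, 2), (28, 3), (30, 0), (30, 1), (30, 2), (30, 3)]
Unfold 5 (reflect across v@4): 96 holes -> [(1, 0), (1, 1), (1, 2), (1, 3), (1, 4), (1, 5), (1, 6), (1, 7), (3, 0), (3, 1), (3, 2), (3, 3), (3, 4), (3, 5), (3, 6), (3, 7), (7, 0), (7, 1), (7, 2), (7, 3), (7, 4), (7, 5), (7, 6), (7, 7), (8, 0), (8, 1), (8, 2), (8, 3), (8, 4), (8, 5), (8, 6), (8, 7), (12, 0), (12, 1), (12, 2), (12, 3), (12, 4), (12, 5), (12, 6), (12, 7), (14, 0), (14, 1), (14, 2), (14, 3), (14, 4), (14, 5), (14, 6), (14, 7), (17, 0), (17, 1), (17, 2), (17, 3), (17, 4), (17, 5), (17, 6), (17, 7), (19, 0), (19, 1), (19, 2), (19, 3), (19, 4), (19, 5), (19, 6), (19, 7), (23, 0), (23, 1), (23, 2), (23, 3), (23, 4), (23, 5), (23, 6), (23, 7), (24, 0), (24, 1), (24, 2), (24, 3), (24, 4), (24, 5), (24, 6), (24, 7), (28, 0), (28, 1), (28, 2), (28, 3), (28, 4), (28, 5), (28, 6), (28, 7), (30, 0), (30, 1), (30, 2), (30, 3), (30, 4), (30, 5), (30, 6), (30, 7)]

Answer: 96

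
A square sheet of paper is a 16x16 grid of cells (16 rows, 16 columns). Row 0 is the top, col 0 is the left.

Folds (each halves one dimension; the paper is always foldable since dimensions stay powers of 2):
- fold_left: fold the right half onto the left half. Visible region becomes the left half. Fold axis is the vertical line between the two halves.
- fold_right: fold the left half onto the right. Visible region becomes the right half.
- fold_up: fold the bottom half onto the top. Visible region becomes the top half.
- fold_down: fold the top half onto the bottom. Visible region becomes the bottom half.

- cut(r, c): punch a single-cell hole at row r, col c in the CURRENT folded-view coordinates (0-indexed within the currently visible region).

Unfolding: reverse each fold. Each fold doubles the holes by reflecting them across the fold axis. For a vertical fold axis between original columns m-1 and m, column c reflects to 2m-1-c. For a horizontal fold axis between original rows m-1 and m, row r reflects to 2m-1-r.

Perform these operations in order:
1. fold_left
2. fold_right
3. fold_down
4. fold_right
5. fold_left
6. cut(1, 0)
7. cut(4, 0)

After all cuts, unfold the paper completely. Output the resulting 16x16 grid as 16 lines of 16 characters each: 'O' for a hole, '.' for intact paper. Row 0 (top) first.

Op 1 fold_left: fold axis v@8; visible region now rows[0,16) x cols[0,8) = 16x8
Op 2 fold_right: fold axis v@4; visible region now rows[0,16) x cols[4,8) = 16x4
Op 3 fold_down: fold axis h@8; visible region now rows[8,16) x cols[4,8) = 8x4
Op 4 fold_right: fold axis v@6; visible region now rows[8,16) x cols[6,8) = 8x2
Op 5 fold_left: fold axis v@7; visible region now rows[8,16) x cols[6,7) = 8x1
Op 6 cut(1, 0): punch at orig (9,6); cuts so far [(9, 6)]; region rows[8,16) x cols[6,7) = 8x1
Op 7 cut(4, 0): punch at orig (12,6); cuts so far [(9, 6), (12, 6)]; region rows[8,16) x cols[6,7) = 8x1
Unfold 1 (reflect across v@7): 4 holes -> [(9, 6), (9, 7), (12, 6), (12, 7)]
Unfold 2 (reflect across v@6): 8 holes -> [(9, 4), (9, 5), (9, 6), (9, 7), (12, 4), (12, 5), (12, 6), (12, 7)]
Unfold 3 (reflect across h@8): 16 holes -> [(3, 4), (3, 5), (3, 6), (3, 7), (6, 4), (6, 5), (6, 6), (6, 7), (9, 4), (9, 5), (9, 6), (9, 7), (12, 4), (12, 5), (12, 6), (12, 7)]
Unfold 4 (reflect across v@4): 32 holes -> [(3, 0), (3, 1), (3, 2), (3, 3), (3, 4), (3, 5), (3, 6), (3, 7), (6, 0), (6, 1), (6, 2), (6, 3), (6, 4), (6, 5), (6, 6), (6, 7), (9, 0), (9, 1), (9, 2), (9, 3), (9, 4), (9, 5), (9, 6), (9, 7), (12, 0), (12, 1), (12, 2), (12, 3), (12, 4), (12, 5), (12, 6), (12, 7)]
Unfold 5 (reflect across v@8): 64 holes -> [(3, 0), (3, 1), (3, 2), (3, 3), (3, 4), (3, 5), (3, 6), (3, 7), (3, 8), (3, 9), (3, 10), (3, 11), (3, 12), (3, 13), (3, 14), (3, 15), (6, 0), (6, 1), (6, 2), (6, 3), (6, 4), (6, 5), (6, 6), (6, 7), (6, 8), (6, 9), (6, 10), (6, 11), (6, 12), (6, 13), (6, 14), (6, 15), (9, 0), (9, 1), (9, 2), (9, 3), (9, 4), (9, 5), (9, 6), (9, 7), (9, 8), (9, 9), (9, 10), (9, 11), (9, 12), (9, 13), (9, 14), (9, 15), (12, 0), (12, 1), (12, 2), (12, 3), (12, 4), (12, 5), (12, 6), (12, 7), (12, 8), (12, 9), (12, 10), (12, 11), (12, 12), (12, 13), (12, 14), (12, 15)]

Answer: ................
................
................
OOOOOOOOOOOOOOOO
................
................
OOOOOOOOOOOOOOOO
................
................
OOOOOOOOOOOOOOOO
................
................
OOOOOOOOOOOOOOOO
................
................
................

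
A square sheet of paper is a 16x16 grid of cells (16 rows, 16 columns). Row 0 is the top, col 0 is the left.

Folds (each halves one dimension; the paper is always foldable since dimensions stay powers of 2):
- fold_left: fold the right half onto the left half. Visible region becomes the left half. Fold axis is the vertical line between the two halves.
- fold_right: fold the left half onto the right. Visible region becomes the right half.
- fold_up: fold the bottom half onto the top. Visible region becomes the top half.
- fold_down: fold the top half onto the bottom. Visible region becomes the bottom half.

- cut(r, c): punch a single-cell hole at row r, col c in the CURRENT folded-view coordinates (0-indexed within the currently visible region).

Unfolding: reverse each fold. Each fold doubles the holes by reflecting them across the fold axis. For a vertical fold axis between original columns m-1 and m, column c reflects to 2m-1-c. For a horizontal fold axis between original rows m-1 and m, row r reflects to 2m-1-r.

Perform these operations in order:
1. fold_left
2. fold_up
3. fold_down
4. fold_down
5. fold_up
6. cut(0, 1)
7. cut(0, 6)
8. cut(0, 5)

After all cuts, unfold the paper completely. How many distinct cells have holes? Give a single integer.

Answer: 96

Derivation:
Op 1 fold_left: fold axis v@8; visible region now rows[0,16) x cols[0,8) = 16x8
Op 2 fold_up: fold axis h@8; visible region now rows[0,8) x cols[0,8) = 8x8
Op 3 fold_down: fold axis h@4; visible region now rows[4,8) x cols[0,8) = 4x8
Op 4 fold_down: fold axis h@6; visible region now rows[6,8) x cols[0,8) = 2x8
Op 5 fold_up: fold axis h@7; visible region now rows[6,7) x cols[0,8) = 1x8
Op 6 cut(0, 1): punch at orig (6,1); cuts so far [(6, 1)]; region rows[6,7) x cols[0,8) = 1x8
Op 7 cut(0, 6): punch at orig (6,6); cuts so far [(6, 1), (6, 6)]; region rows[6,7) x cols[0,8) = 1x8
Op 8 cut(0, 5): punch at orig (6,5); cuts so far [(6, 1), (6, 5), (6, 6)]; region rows[6,7) x cols[0,8) = 1x8
Unfold 1 (reflect across h@7): 6 holes -> [(6, 1), (6, 5), (6, 6), (7, 1), (7, 5), (7, 6)]
Unfold 2 (reflect across h@6): 12 holes -> [(4, 1), (4, 5), (4, 6), (5, 1), (5, 5), (5, 6), (6, 1), (6, 5), (6, 6), (7, 1), (7, 5), (7, 6)]
Unfold 3 (reflect across h@4): 24 holes -> [(0, 1), (0, 5), (0, 6), (1, 1), (1, 5), (1, 6), (2, 1), (2, 5), (2, 6), (3, 1), (3, 5), (3, 6), (4, 1), (4, 5), (4, 6), (5, 1), (5, 5), (5, 6), (6, 1), (6, 5), (6, 6), (7, 1), (7, 5), (7, 6)]
Unfold 4 (reflect across h@8): 48 holes -> [(0, 1), (0, 5), (0, 6), (1, 1), (1, 5), (1, 6), (2, 1), (2, 5), (2, 6), (3, 1), (3, 5), (3, 6), (4, 1), (4, 5), (4, 6), (5, 1), (5, 5), (5, 6), (6, 1), (6, 5), (6, 6), (7, 1), (7, 5), (7, 6), (8, 1), (8, 5), (8, 6), (9, 1), (9, 5), (9, 6), (10, 1), (10, 5), (10, 6), (11, 1), (11, 5), (11, 6), (12, 1), (12, 5), (12, 6), (13, 1), (13, 5), (13, 6), (14, 1), (14, 5), (14, 6), (15, 1), (15, 5), (15, 6)]
Unfold 5 (reflect across v@8): 96 holes -> [(0, 1), (0, 5), (0, 6), (0, 9), (0, 10), (0, 14), (1, 1), (1, 5), (1, 6), (1, 9), (1, 10), (1, 14), (2, 1), (2, 5), (2, 6), (2, 9), (2, 10), (2, 14), (3, 1), (3, 5), (3, 6), (3, 9), (3, 10), (3, 14), (4, 1), (4, 5), (4, 6), (4, 9), (4, 10), (4, 14), (5, 1), (5, 5), (5, 6), (5, 9), (5, 10), (5, 14), (6, 1), (6, 5), (6, 6), (6, 9), (6, 10), (6, 14), (7, 1), (7, 5), (7, 6), (7, 9), (7, 10), (7, 14), (8, 1), (8, 5), (8, 6), (8, 9), (8, 10), (8, 14), (9, 1), (9, 5), (9, 6), (9, 9), (9, 10), (9, 14), (10, 1), (10, 5), (10, 6), (10, 9), (10, 10), (10, 14), (11, 1), (11, 5), (11, 6), (11, 9), (11, 10), (11, 14), (12, 1), (12, 5), (12, 6), (12, 9), (12, 10), (12, 14), (13, 1), (13, 5), (13, 6), (13, 9), (13, 10), (13, 14), (14, 1), (14, 5), (14, 6), (14, 9), (14, 10), (14, 14), (15, 1), (15, 5), (15, 6), (15, 9), (15, 10), (15, 14)]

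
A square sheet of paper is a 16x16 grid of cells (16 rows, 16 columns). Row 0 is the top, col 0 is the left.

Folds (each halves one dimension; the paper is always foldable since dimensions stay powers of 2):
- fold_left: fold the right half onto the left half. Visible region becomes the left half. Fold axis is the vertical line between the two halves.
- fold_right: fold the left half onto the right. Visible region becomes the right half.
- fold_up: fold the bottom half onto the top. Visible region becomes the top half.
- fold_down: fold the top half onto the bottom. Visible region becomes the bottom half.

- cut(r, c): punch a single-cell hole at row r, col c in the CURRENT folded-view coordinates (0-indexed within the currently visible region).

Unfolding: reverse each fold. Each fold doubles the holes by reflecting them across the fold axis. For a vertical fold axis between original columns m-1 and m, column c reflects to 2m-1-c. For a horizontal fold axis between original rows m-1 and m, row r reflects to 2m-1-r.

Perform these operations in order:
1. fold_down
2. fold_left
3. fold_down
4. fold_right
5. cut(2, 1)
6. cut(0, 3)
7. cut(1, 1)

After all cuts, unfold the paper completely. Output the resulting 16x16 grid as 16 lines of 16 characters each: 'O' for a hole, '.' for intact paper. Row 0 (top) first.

Op 1 fold_down: fold axis h@8; visible region now rows[8,16) x cols[0,16) = 8x16
Op 2 fold_left: fold axis v@8; visible region now rows[8,16) x cols[0,8) = 8x8
Op 3 fold_down: fold axis h@12; visible region now rows[12,16) x cols[0,8) = 4x8
Op 4 fold_right: fold axis v@4; visible region now rows[12,16) x cols[4,8) = 4x4
Op 5 cut(2, 1): punch at orig (14,5); cuts so far [(14, 5)]; region rows[12,16) x cols[4,8) = 4x4
Op 6 cut(0, 3): punch at orig (12,7); cuts so far [(12, 7), (14, 5)]; region rows[12,16) x cols[4,8) = 4x4
Op 7 cut(1, 1): punch at orig (13,5); cuts so far [(12, 7), (13, 5), (14, 5)]; region rows[12,16) x cols[4,8) = 4x4
Unfold 1 (reflect across v@4): 6 holes -> [(12, 0), (12, 7), (13, 2), (13, 5), (14, 2), (14, 5)]
Unfold 2 (reflect across h@12): 12 holes -> [(9, 2), (9, 5), (10, 2), (10, 5), (11, 0), (11, 7), (12, 0), (12, 7), (13, 2), (13, 5), (14, 2), (14, 5)]
Unfold 3 (reflect across v@8): 24 holes -> [(9, 2), (9, 5), (9, 10), (9, 13), (10, 2), (10, 5), (10, 10), (10, 13), (11, 0), (11, 7), (11, 8), (11, 15), (12, 0), (12, 7), (12, 8), (12, 15), (13, 2), (13, 5), (13, 10), (13, 13), (14, 2), (14, 5), (14, 10), (14, 13)]
Unfold 4 (reflect across h@8): 48 holes -> [(1, 2), (1, 5), (1, 10), (1, 13), (2, 2), (2, 5), (2, 10), (2, 13), (3, 0), (3, 7), (3, 8), (3, 15), (4, 0), (4, 7), (4, 8), (4, 15), (5, 2), (5, 5), (5, 10), (5, 13), (6, 2), (6, 5), (6, 10), (6, 13), (9, 2), (9, 5), (9, 10), (9, 13), (10, 2), (10, 5), (10, 10), (10, 13), (11, 0), (11, 7), (11, 8), (11, 15), (12, 0), (12, 7), (12, 8), (12, 15), (13, 2), (13, 5), (13, 10), (13, 13), (14, 2), (14, 5), (14, 10), (14, 13)]

Answer: ................
..O..O....O..O..
..O..O....O..O..
O......OO......O
O......OO......O
..O..O....O..O..
..O..O....O..O..
................
................
..O..O....O..O..
..O..O....O..O..
O......OO......O
O......OO......O
..O..O....O..O..
..O..O....O..O..
................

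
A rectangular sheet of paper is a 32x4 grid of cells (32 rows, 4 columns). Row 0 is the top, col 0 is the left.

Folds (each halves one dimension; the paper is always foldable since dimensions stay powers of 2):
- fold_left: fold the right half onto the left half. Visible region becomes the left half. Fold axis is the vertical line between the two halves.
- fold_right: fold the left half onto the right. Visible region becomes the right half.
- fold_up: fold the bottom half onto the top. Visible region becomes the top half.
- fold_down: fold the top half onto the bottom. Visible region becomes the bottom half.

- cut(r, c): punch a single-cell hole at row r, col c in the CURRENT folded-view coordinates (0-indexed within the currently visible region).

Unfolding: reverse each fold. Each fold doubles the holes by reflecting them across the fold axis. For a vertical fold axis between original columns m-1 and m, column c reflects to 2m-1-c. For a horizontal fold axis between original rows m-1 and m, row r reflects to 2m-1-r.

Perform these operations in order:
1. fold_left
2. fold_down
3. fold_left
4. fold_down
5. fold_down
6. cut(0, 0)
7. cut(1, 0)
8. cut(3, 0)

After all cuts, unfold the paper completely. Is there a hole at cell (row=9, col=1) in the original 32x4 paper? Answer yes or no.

Op 1 fold_left: fold axis v@2; visible region now rows[0,32) x cols[0,2) = 32x2
Op 2 fold_down: fold axis h@16; visible region now rows[16,32) x cols[0,2) = 16x2
Op 3 fold_left: fold axis v@1; visible region now rows[16,32) x cols[0,1) = 16x1
Op 4 fold_down: fold axis h@24; visible region now rows[24,32) x cols[0,1) = 8x1
Op 5 fold_down: fold axis h@28; visible region now rows[28,32) x cols[0,1) = 4x1
Op 6 cut(0, 0): punch at orig (28,0); cuts so far [(28, 0)]; region rows[28,32) x cols[0,1) = 4x1
Op 7 cut(1, 0): punch at orig (29,0); cuts so far [(28, 0), (29, 0)]; region rows[28,32) x cols[0,1) = 4x1
Op 8 cut(3, 0): punch at orig (31,0); cuts so far [(28, 0), (29, 0), (31, 0)]; region rows[28,32) x cols[0,1) = 4x1
Unfold 1 (reflect across h@28): 6 holes -> [(24, 0), (26, 0), (27, 0), (28, 0), (29, 0), (31, 0)]
Unfold 2 (reflect across h@24): 12 holes -> [(16, 0), (18, 0), (19, 0), (20, 0), (21, 0), (23, 0), (24, 0), (26, 0), (27, 0), (28, 0), (29, 0), (31, 0)]
Unfold 3 (reflect across v@1): 24 holes -> [(16, 0), (16, 1), (18, 0), (18, 1), (19, 0), (19, 1), (20, 0), (20, 1), (21, 0), (21, 1), (23, 0), (23, 1), (24, 0), (24, 1), (26, 0), (26, 1), (27, 0), (27, 1), (28, 0), (28, 1), (29, 0), (29, 1), (31, 0), (31, 1)]
Unfold 4 (reflect across h@16): 48 holes -> [(0, 0), (0, 1), (2, 0), (2, 1), (3, 0), (3, 1), (4, 0), (4, 1), (5, 0), (5, 1), (7, 0), (7, 1), (8, 0), (8, 1), (10, 0), (10, 1), (11, 0), (11, 1), (12, 0), (12, 1), (13, 0), (13, 1), (15, 0), (15, 1), (16, 0), (16, 1), (18, 0), (18, 1), (19, 0), (19, 1), (20, 0), (20, 1), (21, 0), (21, 1), (23, 0), (23, 1), (24, 0), (24, 1), (26, 0), (26, 1), (27, 0), (27, 1), (28, 0), (28, 1), (29, 0), (29, 1), (31, 0), (31, 1)]
Unfold 5 (reflect across v@2): 96 holes -> [(0, 0), (0, 1), (0, 2), (0, 3), (2, 0), (2, 1), (2, 2), (2, 3), (3, 0), (3, 1), (3, 2), (3, 3), (4, 0), (4, 1), (4, 2), (4, 3), (5, 0), (5, 1), (5, 2), (5, 3), (7, 0), (7, 1), (7, 2), (7, 3), (8, 0), (8, 1), (8, 2), (8, 3), (10, 0), (10, 1), (10, 2), (10, 3), (11, 0), (11, 1), (11, 2), (11, 3), (12, 0), (12, 1), (12, 2), (12, 3), (13, 0), (13, 1), (13, 2), (13, 3), (15, 0), (15, 1), (15, 2), (15, 3), (16, 0), (16, 1), (16, 2), (16, 3), (18, 0), (18, 1), (18, 2), (18, 3), (19, 0), (19, 1), (19, 2), (19, 3), (20, 0), (20, 1), (20, 2), (20, 3), (21, 0), (21, 1), (21, 2), (21, 3), (23, 0), (23, 1), (23, 2), (23, 3), (24, 0), (24, 1), (24, 2), (24, 3), (26, 0), (26, 1), (26, 2), (26, 3), (27, 0), (27, 1), (27, 2), (27, 3), (28, 0), (28, 1), (28, 2), (28, 3), (29, 0), (29, 1), (29, 2), (29, 3), (31, 0), (31, 1), (31, 2), (31, 3)]
Holes: [(0, 0), (0, 1), (0, 2), (0, 3), (2, 0), (2, 1), (2, 2), (2, 3), (3, 0), (3, 1), (3, 2), (3, 3), (4, 0), (4, 1), (4, 2), (4, 3), (5, 0), (5, 1), (5, 2), (5, 3), (7, 0), (7, 1), (7, 2), (7, 3), (8, 0), (8, 1), (8, 2), (8, 3), (10, 0), (10, 1), (10, 2), (10, 3), (11, 0), (11, 1), (11, 2), (11, 3), (12, 0), (12, 1), (12, 2), (12, 3), (13, 0), (13, 1), (13, 2), (13, 3), (15, 0), (15, 1), (15, 2), (15, 3), (16, 0), (16, 1), (16, 2), (16, 3), (18, 0), (18, 1), (18, 2), (18, 3), (19, 0), (19, 1), (19, 2), (19, 3), (20, 0), (20, 1), (20, 2), (20, 3), (21, 0), (21, 1), (21, 2), (21, 3), (23, 0), (23, 1), (23, 2), (23, 3), (24, 0), (24, 1), (24, 2), (24, 3), (26, 0), (26, 1), (26, 2), (26, 3), (27, 0), (27, 1), (27, 2), (27, 3), (28, 0), (28, 1), (28, 2), (28, 3), (29, 0), (29, 1), (29, 2), (29, 3), (31, 0), (31, 1), (31, 2), (31, 3)]

Answer: no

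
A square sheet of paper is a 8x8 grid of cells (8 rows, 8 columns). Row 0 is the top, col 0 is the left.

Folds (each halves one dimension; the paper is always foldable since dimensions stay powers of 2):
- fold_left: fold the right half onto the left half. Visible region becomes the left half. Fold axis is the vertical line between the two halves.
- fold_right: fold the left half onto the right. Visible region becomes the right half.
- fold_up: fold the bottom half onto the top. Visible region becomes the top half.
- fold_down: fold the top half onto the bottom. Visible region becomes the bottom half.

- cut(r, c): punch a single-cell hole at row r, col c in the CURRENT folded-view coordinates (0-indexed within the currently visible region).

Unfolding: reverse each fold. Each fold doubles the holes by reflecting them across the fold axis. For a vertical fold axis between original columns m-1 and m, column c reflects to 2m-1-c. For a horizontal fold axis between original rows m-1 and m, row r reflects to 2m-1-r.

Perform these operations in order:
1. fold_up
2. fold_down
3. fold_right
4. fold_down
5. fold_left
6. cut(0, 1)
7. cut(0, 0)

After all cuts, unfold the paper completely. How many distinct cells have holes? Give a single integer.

Answer: 64

Derivation:
Op 1 fold_up: fold axis h@4; visible region now rows[0,4) x cols[0,8) = 4x8
Op 2 fold_down: fold axis h@2; visible region now rows[2,4) x cols[0,8) = 2x8
Op 3 fold_right: fold axis v@4; visible region now rows[2,4) x cols[4,8) = 2x4
Op 4 fold_down: fold axis h@3; visible region now rows[3,4) x cols[4,8) = 1x4
Op 5 fold_left: fold axis v@6; visible region now rows[3,4) x cols[4,6) = 1x2
Op 6 cut(0, 1): punch at orig (3,5); cuts so far [(3, 5)]; region rows[3,4) x cols[4,6) = 1x2
Op 7 cut(0, 0): punch at orig (3,4); cuts so far [(3, 4), (3, 5)]; region rows[3,4) x cols[4,6) = 1x2
Unfold 1 (reflect across v@6): 4 holes -> [(3, 4), (3, 5), (3, 6), (3, 7)]
Unfold 2 (reflect across h@3): 8 holes -> [(2, 4), (2, 5), (2, 6), (2, 7), (3, 4), (3, 5), (3, 6), (3, 7)]
Unfold 3 (reflect across v@4): 16 holes -> [(2, 0), (2, 1), (2, 2), (2, 3), (2, 4), (2, 5), (2, 6), (2, 7), (3, 0), (3, 1), (3, 2), (3, 3), (3, 4), (3, 5), (3, 6), (3, 7)]
Unfold 4 (reflect across h@2): 32 holes -> [(0, 0), (0, 1), (0, 2), (0, 3), (0, 4), (0, 5), (0, 6), (0, 7), (1, 0), (1, 1), (1, 2), (1, 3), (1, 4), (1, 5), (1, 6), (1, 7), (2, 0), (2, 1), (2, 2), (2, 3), (2, 4), (2, 5), (2, 6), (2, 7), (3, 0), (3, 1), (3, 2), (3, 3), (3, 4), (3, 5), (3, 6), (3, 7)]
Unfold 5 (reflect across h@4): 64 holes -> [(0, 0), (0, 1), (0, 2), (0, 3), (0, 4), (0, 5), (0, 6), (0, 7), (1, 0), (1, 1), (1, 2), (1, 3), (1, 4), (1, 5), (1, 6), (1, 7), (2, 0), (2, 1), (2, 2), (2, 3), (2, 4), (2, 5), (2, 6), (2, 7), (3, 0), (3, 1), (3, 2), (3, 3), (3, 4), (3, 5), (3, 6), (3, 7), (4, 0), (4, 1), (4, 2), (4, 3), (4, 4), (4, 5), (4, 6), (4, 7), (5, 0), (5, 1), (5, 2), (5, 3), (5, 4), (5, 5), (5, 6), (5, 7), (6, 0), (6, 1), (6, 2), (6, 3), (6, 4), (6, 5), (6, 6), (6, 7), (7, 0), (7, 1), (7, 2), (7, 3), (7, 4), (7, 5), (7, 6), (7, 7)]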